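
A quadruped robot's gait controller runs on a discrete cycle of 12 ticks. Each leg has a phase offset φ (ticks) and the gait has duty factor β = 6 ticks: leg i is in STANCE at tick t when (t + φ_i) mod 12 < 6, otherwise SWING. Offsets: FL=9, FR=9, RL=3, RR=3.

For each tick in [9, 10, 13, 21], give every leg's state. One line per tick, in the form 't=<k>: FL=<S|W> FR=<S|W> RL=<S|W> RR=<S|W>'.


t=9: FL=W FR=W RL=S RR=S
t=10: FL=W FR=W RL=S RR=S
t=13: FL=W FR=W RL=S RR=S
t=21: FL=W FR=W RL=S RR=S

t=9: phase=(6,6,0,0) vs β=6 → FL=W FR=W RL=S RR=S
t=10: phase=(7,7,1,1) vs β=6 → FL=W FR=W RL=S RR=S
t=13: phase=(10,10,4,4) vs β=6 → FL=W FR=W RL=S RR=S
t=21: phase=(6,6,0,0) vs β=6 → FL=W FR=W RL=S RR=S


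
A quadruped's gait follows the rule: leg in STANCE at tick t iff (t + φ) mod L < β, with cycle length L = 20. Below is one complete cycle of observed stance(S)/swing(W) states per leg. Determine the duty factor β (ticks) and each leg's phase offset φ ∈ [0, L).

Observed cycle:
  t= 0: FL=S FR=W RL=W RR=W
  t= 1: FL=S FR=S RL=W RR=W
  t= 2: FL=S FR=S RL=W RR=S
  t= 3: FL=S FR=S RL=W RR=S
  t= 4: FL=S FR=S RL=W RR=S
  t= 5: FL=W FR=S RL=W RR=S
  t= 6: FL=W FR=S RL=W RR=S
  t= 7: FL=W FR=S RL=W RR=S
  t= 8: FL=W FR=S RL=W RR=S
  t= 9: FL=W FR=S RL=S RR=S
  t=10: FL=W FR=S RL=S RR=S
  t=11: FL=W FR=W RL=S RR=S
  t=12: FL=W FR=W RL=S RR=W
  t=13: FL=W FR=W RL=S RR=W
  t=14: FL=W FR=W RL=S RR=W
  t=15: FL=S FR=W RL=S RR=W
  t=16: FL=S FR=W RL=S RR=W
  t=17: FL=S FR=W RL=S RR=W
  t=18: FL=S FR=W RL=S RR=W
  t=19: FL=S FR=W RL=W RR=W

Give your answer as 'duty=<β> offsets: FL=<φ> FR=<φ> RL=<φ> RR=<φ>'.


duty=10 offsets: FL=5 FR=19 RL=11 RR=18

duty β = stance ticks per leg = 10
FL: stance ticks = 10; W→S at t=15 → φ=5
FR: stance ticks = 10; W→S at t=1 → φ=19
RL: stance ticks = 10; W→S at t=9 → φ=11
RR: stance ticks = 10; W→S at t=2 → φ=18


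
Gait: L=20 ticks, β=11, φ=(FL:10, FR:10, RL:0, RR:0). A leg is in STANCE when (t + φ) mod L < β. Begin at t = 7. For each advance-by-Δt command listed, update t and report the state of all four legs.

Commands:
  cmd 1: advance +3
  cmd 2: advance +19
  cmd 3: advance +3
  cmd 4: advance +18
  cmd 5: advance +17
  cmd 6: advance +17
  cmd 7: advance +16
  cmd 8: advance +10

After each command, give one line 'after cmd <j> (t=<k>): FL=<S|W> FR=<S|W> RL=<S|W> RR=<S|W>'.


start t=7: FL=W FR=W RL=S RR=S
cmd 1: advance +3 → t=10, phase=(0,0,10,10) → FL=S FR=S RL=S RR=S
cmd 2: advance +19 → t=29, phase=(19,19,9,9) → FL=W FR=W RL=S RR=S
cmd 3: advance +3 → t=32, phase=(2,2,12,12) → FL=S FR=S RL=W RR=W
cmd 4: advance +18 → t=50, phase=(0,0,10,10) → FL=S FR=S RL=S RR=S
cmd 5: advance +17 → t=67, phase=(17,17,7,7) → FL=W FR=W RL=S RR=S
cmd 6: advance +17 → t=84, phase=(14,14,4,4) → FL=W FR=W RL=S RR=S
cmd 7: advance +16 → t=100, phase=(10,10,0,0) → FL=S FR=S RL=S RR=S
cmd 8: advance +10 → t=110, phase=(0,0,10,10) → FL=S FR=S RL=S RR=S

after cmd 1 (t=10): FL=S FR=S RL=S RR=S
after cmd 2 (t=29): FL=W FR=W RL=S RR=S
after cmd 3 (t=32): FL=S FR=S RL=W RR=W
after cmd 4 (t=50): FL=S FR=S RL=S RR=S
after cmd 5 (t=67): FL=W FR=W RL=S RR=S
after cmd 6 (t=84): FL=W FR=W RL=S RR=S
after cmd 7 (t=100): FL=S FR=S RL=S RR=S
after cmd 8 (t=110): FL=S FR=S RL=S RR=S


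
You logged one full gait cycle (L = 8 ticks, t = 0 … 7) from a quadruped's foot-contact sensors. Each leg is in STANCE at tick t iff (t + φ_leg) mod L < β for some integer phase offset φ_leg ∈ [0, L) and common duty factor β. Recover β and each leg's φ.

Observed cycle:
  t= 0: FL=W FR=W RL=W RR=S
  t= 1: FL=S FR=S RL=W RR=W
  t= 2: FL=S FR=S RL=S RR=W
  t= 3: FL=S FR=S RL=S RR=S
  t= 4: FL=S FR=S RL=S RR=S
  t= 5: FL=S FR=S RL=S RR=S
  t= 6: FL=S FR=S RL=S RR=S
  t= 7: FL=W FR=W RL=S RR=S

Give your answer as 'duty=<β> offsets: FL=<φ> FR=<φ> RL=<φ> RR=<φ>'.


duty β = stance ticks per leg = 6
FL: stance ticks = 6; W→S at t=1 → φ=7
FR: stance ticks = 6; W→S at t=1 → φ=7
RL: stance ticks = 6; W→S at t=2 → φ=6
RR: stance ticks = 6; W→S at t=3 → φ=5

duty=6 offsets: FL=7 FR=7 RL=6 RR=5


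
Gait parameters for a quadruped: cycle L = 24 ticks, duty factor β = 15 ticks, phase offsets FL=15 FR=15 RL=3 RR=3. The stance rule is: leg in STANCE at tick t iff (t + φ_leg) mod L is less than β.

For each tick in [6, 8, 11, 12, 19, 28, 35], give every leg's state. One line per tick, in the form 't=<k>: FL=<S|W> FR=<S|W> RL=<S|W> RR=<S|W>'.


t=6: phase=(21,21,9,9) vs β=15 → FL=W FR=W RL=S RR=S
t=8: phase=(23,23,11,11) vs β=15 → FL=W FR=W RL=S RR=S
t=11: phase=(2,2,14,14) vs β=15 → FL=S FR=S RL=S RR=S
t=12: phase=(3,3,15,15) vs β=15 → FL=S FR=S RL=W RR=W
t=19: phase=(10,10,22,22) vs β=15 → FL=S FR=S RL=W RR=W
t=28: phase=(19,19,7,7) vs β=15 → FL=W FR=W RL=S RR=S
t=35: phase=(2,2,14,14) vs β=15 → FL=S FR=S RL=S RR=S

t=6: FL=W FR=W RL=S RR=S
t=8: FL=W FR=W RL=S RR=S
t=11: FL=S FR=S RL=S RR=S
t=12: FL=S FR=S RL=W RR=W
t=19: FL=S FR=S RL=W RR=W
t=28: FL=W FR=W RL=S RR=S
t=35: FL=S FR=S RL=S RR=S


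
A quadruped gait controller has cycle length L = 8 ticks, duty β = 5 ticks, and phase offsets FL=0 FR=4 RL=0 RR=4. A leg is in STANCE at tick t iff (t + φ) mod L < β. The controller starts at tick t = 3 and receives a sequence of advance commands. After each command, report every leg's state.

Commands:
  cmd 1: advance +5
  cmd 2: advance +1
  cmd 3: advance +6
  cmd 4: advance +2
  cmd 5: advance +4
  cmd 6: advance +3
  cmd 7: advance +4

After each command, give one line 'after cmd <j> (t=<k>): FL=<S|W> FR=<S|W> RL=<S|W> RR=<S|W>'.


after cmd 1 (t=8): FL=S FR=S RL=S RR=S
after cmd 2 (t=9): FL=S FR=W RL=S RR=W
after cmd 3 (t=15): FL=W FR=S RL=W RR=S
after cmd 4 (t=17): FL=S FR=W RL=S RR=W
after cmd 5 (t=21): FL=W FR=S RL=W RR=S
after cmd 6 (t=24): FL=S FR=S RL=S RR=S
after cmd 7 (t=28): FL=S FR=S RL=S RR=S

start t=3: FL=S FR=W RL=S RR=W
cmd 1: advance +5 → t=8, phase=(0,4,0,4) → FL=S FR=S RL=S RR=S
cmd 2: advance +1 → t=9, phase=(1,5,1,5) → FL=S FR=W RL=S RR=W
cmd 3: advance +6 → t=15, phase=(7,3,7,3) → FL=W FR=S RL=W RR=S
cmd 4: advance +2 → t=17, phase=(1,5,1,5) → FL=S FR=W RL=S RR=W
cmd 5: advance +4 → t=21, phase=(5,1,5,1) → FL=W FR=S RL=W RR=S
cmd 6: advance +3 → t=24, phase=(0,4,0,4) → FL=S FR=S RL=S RR=S
cmd 7: advance +4 → t=28, phase=(4,0,4,0) → FL=S FR=S RL=S RR=S


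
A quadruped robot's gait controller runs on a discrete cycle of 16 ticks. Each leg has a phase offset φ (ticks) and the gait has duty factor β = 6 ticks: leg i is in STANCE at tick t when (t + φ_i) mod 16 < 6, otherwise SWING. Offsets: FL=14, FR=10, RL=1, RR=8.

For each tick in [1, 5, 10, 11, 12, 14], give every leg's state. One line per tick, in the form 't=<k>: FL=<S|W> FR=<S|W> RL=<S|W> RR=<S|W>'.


t=1: phase=(15,11,2,9) vs β=6 → FL=W FR=W RL=S RR=W
t=5: phase=(3,15,6,13) vs β=6 → FL=S FR=W RL=W RR=W
t=10: phase=(8,4,11,2) vs β=6 → FL=W FR=S RL=W RR=S
t=11: phase=(9,5,12,3) vs β=6 → FL=W FR=S RL=W RR=S
t=12: phase=(10,6,13,4) vs β=6 → FL=W FR=W RL=W RR=S
t=14: phase=(12,8,15,6) vs β=6 → FL=W FR=W RL=W RR=W

t=1: FL=W FR=W RL=S RR=W
t=5: FL=S FR=W RL=W RR=W
t=10: FL=W FR=S RL=W RR=S
t=11: FL=W FR=S RL=W RR=S
t=12: FL=W FR=W RL=W RR=S
t=14: FL=W FR=W RL=W RR=W


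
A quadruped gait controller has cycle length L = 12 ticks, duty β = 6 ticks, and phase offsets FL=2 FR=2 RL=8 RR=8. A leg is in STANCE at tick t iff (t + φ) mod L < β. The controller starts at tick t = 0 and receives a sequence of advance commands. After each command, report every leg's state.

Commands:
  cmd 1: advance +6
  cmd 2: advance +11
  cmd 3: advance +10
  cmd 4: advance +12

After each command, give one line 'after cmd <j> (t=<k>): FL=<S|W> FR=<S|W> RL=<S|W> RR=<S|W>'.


start t=0: FL=S FR=S RL=W RR=W
cmd 1: advance +6 → t=6, phase=(8,8,2,2) → FL=W FR=W RL=S RR=S
cmd 2: advance +11 → t=17, phase=(7,7,1,1) → FL=W FR=W RL=S RR=S
cmd 3: advance +10 → t=27, phase=(5,5,11,11) → FL=S FR=S RL=W RR=W
cmd 4: advance +12 → t=39, phase=(5,5,11,11) → FL=S FR=S RL=W RR=W

after cmd 1 (t=6): FL=W FR=W RL=S RR=S
after cmd 2 (t=17): FL=W FR=W RL=S RR=S
after cmd 3 (t=27): FL=S FR=S RL=W RR=W
after cmd 4 (t=39): FL=S FR=S RL=W RR=W


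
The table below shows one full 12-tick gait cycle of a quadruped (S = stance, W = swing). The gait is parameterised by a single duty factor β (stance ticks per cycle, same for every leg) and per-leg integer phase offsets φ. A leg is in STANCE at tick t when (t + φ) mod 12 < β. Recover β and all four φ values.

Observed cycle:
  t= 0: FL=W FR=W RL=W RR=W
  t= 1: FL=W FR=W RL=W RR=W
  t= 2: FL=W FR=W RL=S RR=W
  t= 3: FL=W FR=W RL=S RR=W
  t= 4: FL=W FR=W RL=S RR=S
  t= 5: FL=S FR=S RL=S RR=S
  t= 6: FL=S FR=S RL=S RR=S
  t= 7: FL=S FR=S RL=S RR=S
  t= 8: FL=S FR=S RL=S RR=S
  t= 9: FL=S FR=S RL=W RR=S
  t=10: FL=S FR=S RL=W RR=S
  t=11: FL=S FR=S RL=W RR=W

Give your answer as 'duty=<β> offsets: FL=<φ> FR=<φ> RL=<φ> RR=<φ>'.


duty β = stance ticks per leg = 7
FL: stance ticks = 7; W→S at t=5 → φ=7
FR: stance ticks = 7; W→S at t=5 → φ=7
RL: stance ticks = 7; W→S at t=2 → φ=10
RR: stance ticks = 7; W→S at t=4 → φ=8

duty=7 offsets: FL=7 FR=7 RL=10 RR=8


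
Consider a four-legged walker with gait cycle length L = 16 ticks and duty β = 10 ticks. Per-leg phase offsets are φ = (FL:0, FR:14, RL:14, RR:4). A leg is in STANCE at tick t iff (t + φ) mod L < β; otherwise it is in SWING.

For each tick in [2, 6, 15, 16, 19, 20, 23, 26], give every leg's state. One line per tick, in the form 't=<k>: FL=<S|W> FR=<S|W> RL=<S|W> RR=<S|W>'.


t=2: phase=(2,0,0,6) vs β=10 → FL=S FR=S RL=S RR=S
t=6: phase=(6,4,4,10) vs β=10 → FL=S FR=S RL=S RR=W
t=15: phase=(15,13,13,3) vs β=10 → FL=W FR=W RL=W RR=S
t=16: phase=(0,14,14,4) vs β=10 → FL=S FR=W RL=W RR=S
t=19: phase=(3,1,1,7) vs β=10 → FL=S FR=S RL=S RR=S
t=20: phase=(4,2,2,8) vs β=10 → FL=S FR=S RL=S RR=S
t=23: phase=(7,5,5,11) vs β=10 → FL=S FR=S RL=S RR=W
t=26: phase=(10,8,8,14) vs β=10 → FL=W FR=S RL=S RR=W

t=2: FL=S FR=S RL=S RR=S
t=6: FL=S FR=S RL=S RR=W
t=15: FL=W FR=W RL=W RR=S
t=16: FL=S FR=W RL=W RR=S
t=19: FL=S FR=S RL=S RR=S
t=20: FL=S FR=S RL=S RR=S
t=23: FL=S FR=S RL=S RR=W
t=26: FL=W FR=S RL=S RR=W


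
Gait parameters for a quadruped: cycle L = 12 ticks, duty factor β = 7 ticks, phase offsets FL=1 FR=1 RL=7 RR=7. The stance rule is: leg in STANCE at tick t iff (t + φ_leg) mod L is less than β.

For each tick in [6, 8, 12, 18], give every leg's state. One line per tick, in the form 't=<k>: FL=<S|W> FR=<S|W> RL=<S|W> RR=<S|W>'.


t=6: phase=(7,7,1,1) vs β=7 → FL=W FR=W RL=S RR=S
t=8: phase=(9,9,3,3) vs β=7 → FL=W FR=W RL=S RR=S
t=12: phase=(1,1,7,7) vs β=7 → FL=S FR=S RL=W RR=W
t=18: phase=(7,7,1,1) vs β=7 → FL=W FR=W RL=S RR=S

t=6: FL=W FR=W RL=S RR=S
t=8: FL=W FR=W RL=S RR=S
t=12: FL=S FR=S RL=W RR=W
t=18: FL=W FR=W RL=S RR=S


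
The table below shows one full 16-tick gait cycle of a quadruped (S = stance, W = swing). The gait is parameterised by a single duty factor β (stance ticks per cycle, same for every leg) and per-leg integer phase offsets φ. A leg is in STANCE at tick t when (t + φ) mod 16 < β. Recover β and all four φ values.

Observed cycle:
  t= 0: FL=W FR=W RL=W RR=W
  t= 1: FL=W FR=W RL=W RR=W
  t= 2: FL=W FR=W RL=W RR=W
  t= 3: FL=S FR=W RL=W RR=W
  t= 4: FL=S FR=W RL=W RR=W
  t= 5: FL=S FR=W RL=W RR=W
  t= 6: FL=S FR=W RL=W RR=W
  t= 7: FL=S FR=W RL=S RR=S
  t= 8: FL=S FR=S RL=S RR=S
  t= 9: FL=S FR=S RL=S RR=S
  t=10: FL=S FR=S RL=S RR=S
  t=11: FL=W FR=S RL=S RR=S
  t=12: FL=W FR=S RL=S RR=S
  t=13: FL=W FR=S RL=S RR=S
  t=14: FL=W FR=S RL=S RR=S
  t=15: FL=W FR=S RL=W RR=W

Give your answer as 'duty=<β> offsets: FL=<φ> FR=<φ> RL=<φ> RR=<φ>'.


duty=8 offsets: FL=13 FR=8 RL=9 RR=9

duty β = stance ticks per leg = 8
FL: stance ticks = 8; W→S at t=3 → φ=13
FR: stance ticks = 8; W→S at t=8 → φ=8
RL: stance ticks = 8; W→S at t=7 → φ=9
RR: stance ticks = 8; W→S at t=7 → φ=9


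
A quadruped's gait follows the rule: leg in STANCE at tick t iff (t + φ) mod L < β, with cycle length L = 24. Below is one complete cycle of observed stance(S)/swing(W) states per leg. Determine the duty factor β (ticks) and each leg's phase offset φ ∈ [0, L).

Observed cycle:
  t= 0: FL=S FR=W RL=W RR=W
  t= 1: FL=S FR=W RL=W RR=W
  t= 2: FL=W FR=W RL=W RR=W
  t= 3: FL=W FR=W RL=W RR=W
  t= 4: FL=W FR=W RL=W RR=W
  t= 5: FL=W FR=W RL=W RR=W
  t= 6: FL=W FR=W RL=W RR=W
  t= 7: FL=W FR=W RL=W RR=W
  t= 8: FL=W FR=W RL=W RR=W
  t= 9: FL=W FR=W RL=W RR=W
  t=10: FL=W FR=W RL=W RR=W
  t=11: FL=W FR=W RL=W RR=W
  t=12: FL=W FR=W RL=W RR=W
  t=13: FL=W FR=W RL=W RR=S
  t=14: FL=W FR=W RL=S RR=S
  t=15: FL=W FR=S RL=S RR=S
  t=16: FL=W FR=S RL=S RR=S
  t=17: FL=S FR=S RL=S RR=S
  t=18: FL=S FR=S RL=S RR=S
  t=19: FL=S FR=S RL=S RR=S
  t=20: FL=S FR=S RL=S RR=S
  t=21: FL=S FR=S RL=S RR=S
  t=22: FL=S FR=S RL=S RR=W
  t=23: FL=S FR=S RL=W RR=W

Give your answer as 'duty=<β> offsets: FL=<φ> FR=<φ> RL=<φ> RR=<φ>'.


duty=9 offsets: FL=7 FR=9 RL=10 RR=11

duty β = stance ticks per leg = 9
FL: stance ticks = 9; W→S at t=17 → φ=7
FR: stance ticks = 9; W→S at t=15 → φ=9
RL: stance ticks = 9; W→S at t=14 → φ=10
RR: stance ticks = 9; W→S at t=13 → φ=11


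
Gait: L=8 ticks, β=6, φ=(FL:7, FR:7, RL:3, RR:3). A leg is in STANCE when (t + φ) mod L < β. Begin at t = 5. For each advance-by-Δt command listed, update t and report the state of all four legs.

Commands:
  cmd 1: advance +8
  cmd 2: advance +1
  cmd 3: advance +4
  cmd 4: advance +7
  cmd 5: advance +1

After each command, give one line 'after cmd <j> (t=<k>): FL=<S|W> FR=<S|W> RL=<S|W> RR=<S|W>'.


after cmd 1 (t=13): FL=S FR=S RL=S RR=S
after cmd 2 (t=14): FL=S FR=S RL=S RR=S
after cmd 3 (t=18): FL=S FR=S RL=S RR=S
after cmd 4 (t=25): FL=S FR=S RL=S RR=S
after cmd 5 (t=26): FL=S FR=S RL=S RR=S

start t=5: FL=S FR=S RL=S RR=S
cmd 1: advance +8 → t=13, phase=(4,4,0,0) → FL=S FR=S RL=S RR=S
cmd 2: advance +1 → t=14, phase=(5,5,1,1) → FL=S FR=S RL=S RR=S
cmd 3: advance +4 → t=18, phase=(1,1,5,5) → FL=S FR=S RL=S RR=S
cmd 4: advance +7 → t=25, phase=(0,0,4,4) → FL=S FR=S RL=S RR=S
cmd 5: advance +1 → t=26, phase=(1,1,5,5) → FL=S FR=S RL=S RR=S


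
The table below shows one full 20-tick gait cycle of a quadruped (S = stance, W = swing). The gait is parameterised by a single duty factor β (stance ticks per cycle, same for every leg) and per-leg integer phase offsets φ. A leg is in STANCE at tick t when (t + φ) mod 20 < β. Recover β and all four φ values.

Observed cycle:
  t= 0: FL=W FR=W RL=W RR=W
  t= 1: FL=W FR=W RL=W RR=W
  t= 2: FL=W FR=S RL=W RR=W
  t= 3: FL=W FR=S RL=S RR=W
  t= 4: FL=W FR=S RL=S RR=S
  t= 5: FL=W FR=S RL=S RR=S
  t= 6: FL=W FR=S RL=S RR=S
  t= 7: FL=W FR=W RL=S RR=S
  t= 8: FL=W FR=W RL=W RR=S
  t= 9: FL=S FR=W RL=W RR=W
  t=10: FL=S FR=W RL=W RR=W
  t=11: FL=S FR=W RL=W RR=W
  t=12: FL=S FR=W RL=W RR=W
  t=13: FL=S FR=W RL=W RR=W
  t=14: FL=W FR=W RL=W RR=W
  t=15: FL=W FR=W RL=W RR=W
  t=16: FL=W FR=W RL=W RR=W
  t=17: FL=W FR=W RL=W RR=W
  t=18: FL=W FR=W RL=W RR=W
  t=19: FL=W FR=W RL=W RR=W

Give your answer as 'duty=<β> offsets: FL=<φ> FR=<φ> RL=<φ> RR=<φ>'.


duty β = stance ticks per leg = 5
FL: stance ticks = 5; W→S at t=9 → φ=11
FR: stance ticks = 5; W→S at t=2 → φ=18
RL: stance ticks = 5; W→S at t=3 → φ=17
RR: stance ticks = 5; W→S at t=4 → φ=16

duty=5 offsets: FL=11 FR=18 RL=17 RR=16


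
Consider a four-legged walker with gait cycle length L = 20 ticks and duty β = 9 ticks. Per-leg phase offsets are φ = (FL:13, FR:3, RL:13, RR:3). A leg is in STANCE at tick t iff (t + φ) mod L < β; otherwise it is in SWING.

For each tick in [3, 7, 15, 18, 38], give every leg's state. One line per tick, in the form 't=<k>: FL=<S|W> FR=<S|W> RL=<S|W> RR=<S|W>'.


t=3: FL=W FR=S RL=W RR=S
t=7: FL=S FR=W RL=S RR=W
t=15: FL=S FR=W RL=S RR=W
t=18: FL=W FR=S RL=W RR=S
t=38: FL=W FR=S RL=W RR=S

t=3: phase=(16,6,16,6) vs β=9 → FL=W FR=S RL=W RR=S
t=7: phase=(0,10,0,10) vs β=9 → FL=S FR=W RL=S RR=W
t=15: phase=(8,18,8,18) vs β=9 → FL=S FR=W RL=S RR=W
t=18: phase=(11,1,11,1) vs β=9 → FL=W FR=S RL=W RR=S
t=38: phase=(11,1,11,1) vs β=9 → FL=W FR=S RL=W RR=S


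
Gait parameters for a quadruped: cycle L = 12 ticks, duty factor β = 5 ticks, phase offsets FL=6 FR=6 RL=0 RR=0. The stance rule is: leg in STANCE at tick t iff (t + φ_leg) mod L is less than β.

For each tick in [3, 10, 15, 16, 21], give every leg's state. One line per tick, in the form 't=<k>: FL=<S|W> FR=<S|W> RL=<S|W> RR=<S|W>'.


t=3: FL=W FR=W RL=S RR=S
t=10: FL=S FR=S RL=W RR=W
t=15: FL=W FR=W RL=S RR=S
t=16: FL=W FR=W RL=S RR=S
t=21: FL=S FR=S RL=W RR=W

t=3: phase=(9,9,3,3) vs β=5 → FL=W FR=W RL=S RR=S
t=10: phase=(4,4,10,10) vs β=5 → FL=S FR=S RL=W RR=W
t=15: phase=(9,9,3,3) vs β=5 → FL=W FR=W RL=S RR=S
t=16: phase=(10,10,4,4) vs β=5 → FL=W FR=W RL=S RR=S
t=21: phase=(3,3,9,9) vs β=5 → FL=S FR=S RL=W RR=W


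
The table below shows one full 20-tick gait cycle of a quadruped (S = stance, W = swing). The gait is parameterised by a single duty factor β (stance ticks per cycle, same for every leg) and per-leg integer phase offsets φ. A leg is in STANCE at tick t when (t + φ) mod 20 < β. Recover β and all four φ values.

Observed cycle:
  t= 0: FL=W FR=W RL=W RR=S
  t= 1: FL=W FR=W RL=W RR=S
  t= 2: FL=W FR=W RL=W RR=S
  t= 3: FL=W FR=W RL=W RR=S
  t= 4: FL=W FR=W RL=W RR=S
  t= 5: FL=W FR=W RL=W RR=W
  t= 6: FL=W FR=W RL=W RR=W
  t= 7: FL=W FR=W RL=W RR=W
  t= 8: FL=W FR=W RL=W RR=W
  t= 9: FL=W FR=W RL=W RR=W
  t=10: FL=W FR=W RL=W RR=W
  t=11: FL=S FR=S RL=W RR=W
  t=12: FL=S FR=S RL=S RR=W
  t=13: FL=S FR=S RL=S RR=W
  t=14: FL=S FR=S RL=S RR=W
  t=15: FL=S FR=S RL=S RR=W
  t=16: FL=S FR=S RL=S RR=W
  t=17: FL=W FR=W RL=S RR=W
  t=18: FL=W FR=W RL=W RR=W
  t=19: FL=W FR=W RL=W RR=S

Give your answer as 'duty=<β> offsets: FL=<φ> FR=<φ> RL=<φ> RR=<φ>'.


duty=6 offsets: FL=9 FR=9 RL=8 RR=1

duty β = stance ticks per leg = 6
FL: stance ticks = 6; W→S at t=11 → φ=9
FR: stance ticks = 6; W→S at t=11 → φ=9
RL: stance ticks = 6; W→S at t=12 → φ=8
RR: stance ticks = 6; W→S at t=19 → φ=1


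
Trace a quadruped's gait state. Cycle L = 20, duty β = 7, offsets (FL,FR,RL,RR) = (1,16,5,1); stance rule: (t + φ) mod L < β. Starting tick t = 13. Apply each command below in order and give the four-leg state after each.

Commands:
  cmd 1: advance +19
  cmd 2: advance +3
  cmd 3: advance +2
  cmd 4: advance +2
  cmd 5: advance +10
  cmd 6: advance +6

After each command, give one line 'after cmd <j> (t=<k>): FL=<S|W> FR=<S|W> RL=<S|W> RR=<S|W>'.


after cmd 1 (t=32): FL=W FR=W RL=W RR=W
after cmd 2 (t=35): FL=W FR=W RL=S RR=W
after cmd 3 (t=37): FL=W FR=W RL=S RR=W
after cmd 4 (t=39): FL=S FR=W RL=S RR=S
after cmd 5 (t=49): FL=W FR=S RL=W RR=W
after cmd 6 (t=55): FL=W FR=W RL=S RR=W

start t=13: FL=W FR=W RL=W RR=W
cmd 1: advance +19 → t=32, phase=(13,8,17,13) → FL=W FR=W RL=W RR=W
cmd 2: advance +3 → t=35, phase=(16,11,0,16) → FL=W FR=W RL=S RR=W
cmd 3: advance +2 → t=37, phase=(18,13,2,18) → FL=W FR=W RL=S RR=W
cmd 4: advance +2 → t=39, phase=(0,15,4,0) → FL=S FR=W RL=S RR=S
cmd 5: advance +10 → t=49, phase=(10,5,14,10) → FL=W FR=S RL=W RR=W
cmd 6: advance +6 → t=55, phase=(16,11,0,16) → FL=W FR=W RL=S RR=W


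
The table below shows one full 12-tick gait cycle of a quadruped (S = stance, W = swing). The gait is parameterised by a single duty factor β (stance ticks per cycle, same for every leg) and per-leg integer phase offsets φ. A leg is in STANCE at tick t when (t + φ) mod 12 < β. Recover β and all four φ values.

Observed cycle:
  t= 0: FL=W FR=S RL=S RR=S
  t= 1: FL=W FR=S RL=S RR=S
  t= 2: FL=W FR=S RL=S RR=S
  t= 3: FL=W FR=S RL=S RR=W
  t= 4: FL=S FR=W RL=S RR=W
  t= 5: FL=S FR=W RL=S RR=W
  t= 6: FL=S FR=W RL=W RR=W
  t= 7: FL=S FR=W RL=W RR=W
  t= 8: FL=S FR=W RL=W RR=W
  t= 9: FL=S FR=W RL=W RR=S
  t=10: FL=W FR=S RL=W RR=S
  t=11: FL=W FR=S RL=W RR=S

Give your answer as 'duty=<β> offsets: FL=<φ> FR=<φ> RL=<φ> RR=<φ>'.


duty β = stance ticks per leg = 6
FL: stance ticks = 6; W→S at t=4 → φ=8
FR: stance ticks = 6; W→S at t=10 → φ=2
RL: stance ticks = 6; W→S at t=0 → φ=0
RR: stance ticks = 6; W→S at t=9 → φ=3

duty=6 offsets: FL=8 FR=2 RL=0 RR=3


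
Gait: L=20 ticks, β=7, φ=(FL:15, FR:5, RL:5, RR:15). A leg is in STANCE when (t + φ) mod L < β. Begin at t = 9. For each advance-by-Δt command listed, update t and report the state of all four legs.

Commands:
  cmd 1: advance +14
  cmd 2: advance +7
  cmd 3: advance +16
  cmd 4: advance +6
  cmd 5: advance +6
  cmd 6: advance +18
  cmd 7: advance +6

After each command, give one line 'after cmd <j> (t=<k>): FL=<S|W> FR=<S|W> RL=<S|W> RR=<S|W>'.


after cmd 1 (t=23): FL=W FR=W RL=W RR=W
after cmd 2 (t=30): FL=S FR=W RL=W RR=S
after cmd 3 (t=46): FL=S FR=W RL=W RR=S
after cmd 4 (t=52): FL=W FR=W RL=W RR=W
after cmd 5 (t=58): FL=W FR=S RL=S RR=W
after cmd 6 (t=76): FL=W FR=S RL=S RR=W
after cmd 7 (t=82): FL=W FR=W RL=W RR=W

start t=9: FL=S FR=W RL=W RR=S
cmd 1: advance +14 → t=23, phase=(18,8,8,18) → FL=W FR=W RL=W RR=W
cmd 2: advance +7 → t=30, phase=(5,15,15,5) → FL=S FR=W RL=W RR=S
cmd 3: advance +16 → t=46, phase=(1,11,11,1) → FL=S FR=W RL=W RR=S
cmd 4: advance +6 → t=52, phase=(7,17,17,7) → FL=W FR=W RL=W RR=W
cmd 5: advance +6 → t=58, phase=(13,3,3,13) → FL=W FR=S RL=S RR=W
cmd 6: advance +18 → t=76, phase=(11,1,1,11) → FL=W FR=S RL=S RR=W
cmd 7: advance +6 → t=82, phase=(17,7,7,17) → FL=W FR=W RL=W RR=W


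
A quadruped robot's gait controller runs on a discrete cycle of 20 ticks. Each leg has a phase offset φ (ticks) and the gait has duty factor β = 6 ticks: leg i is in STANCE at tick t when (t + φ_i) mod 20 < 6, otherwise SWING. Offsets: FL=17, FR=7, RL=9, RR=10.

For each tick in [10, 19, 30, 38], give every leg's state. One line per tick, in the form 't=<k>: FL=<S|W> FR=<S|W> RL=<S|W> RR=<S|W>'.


t=10: phase=(7,17,19,0) vs β=6 → FL=W FR=W RL=W RR=S
t=19: phase=(16,6,8,9) vs β=6 → FL=W FR=W RL=W RR=W
t=30: phase=(7,17,19,0) vs β=6 → FL=W FR=W RL=W RR=S
t=38: phase=(15,5,7,8) vs β=6 → FL=W FR=S RL=W RR=W

t=10: FL=W FR=W RL=W RR=S
t=19: FL=W FR=W RL=W RR=W
t=30: FL=W FR=W RL=W RR=S
t=38: FL=W FR=S RL=W RR=W


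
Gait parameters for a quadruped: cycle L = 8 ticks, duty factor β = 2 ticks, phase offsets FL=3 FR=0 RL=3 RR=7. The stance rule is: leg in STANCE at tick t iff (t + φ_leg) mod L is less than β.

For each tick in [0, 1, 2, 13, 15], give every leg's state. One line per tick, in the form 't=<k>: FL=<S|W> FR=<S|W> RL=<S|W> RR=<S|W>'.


t=0: FL=W FR=S RL=W RR=W
t=1: FL=W FR=S RL=W RR=S
t=2: FL=W FR=W RL=W RR=S
t=13: FL=S FR=W RL=S RR=W
t=15: FL=W FR=W RL=W RR=W

t=0: phase=(3,0,3,7) vs β=2 → FL=W FR=S RL=W RR=W
t=1: phase=(4,1,4,0) vs β=2 → FL=W FR=S RL=W RR=S
t=2: phase=(5,2,5,1) vs β=2 → FL=W FR=W RL=W RR=S
t=13: phase=(0,5,0,4) vs β=2 → FL=S FR=W RL=S RR=W
t=15: phase=(2,7,2,6) vs β=2 → FL=W FR=W RL=W RR=W


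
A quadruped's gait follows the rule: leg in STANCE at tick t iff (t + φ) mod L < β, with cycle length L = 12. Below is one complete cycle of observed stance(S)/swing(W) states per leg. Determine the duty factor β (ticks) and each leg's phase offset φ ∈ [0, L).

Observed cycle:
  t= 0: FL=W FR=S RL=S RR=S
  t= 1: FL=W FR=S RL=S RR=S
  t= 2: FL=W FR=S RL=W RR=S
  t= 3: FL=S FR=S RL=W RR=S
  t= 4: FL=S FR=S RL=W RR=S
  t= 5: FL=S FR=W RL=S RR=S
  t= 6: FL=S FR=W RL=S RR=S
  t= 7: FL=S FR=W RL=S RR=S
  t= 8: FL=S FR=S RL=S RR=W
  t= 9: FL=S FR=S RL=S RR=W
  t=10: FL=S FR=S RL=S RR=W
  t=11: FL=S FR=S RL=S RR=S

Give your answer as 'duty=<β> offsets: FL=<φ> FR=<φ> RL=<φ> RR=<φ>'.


duty β = stance ticks per leg = 9
FL: stance ticks = 9; W→S at t=3 → φ=9
FR: stance ticks = 9; W→S at t=8 → φ=4
RL: stance ticks = 9; W→S at t=5 → φ=7
RR: stance ticks = 9; W→S at t=11 → φ=1

duty=9 offsets: FL=9 FR=4 RL=7 RR=1


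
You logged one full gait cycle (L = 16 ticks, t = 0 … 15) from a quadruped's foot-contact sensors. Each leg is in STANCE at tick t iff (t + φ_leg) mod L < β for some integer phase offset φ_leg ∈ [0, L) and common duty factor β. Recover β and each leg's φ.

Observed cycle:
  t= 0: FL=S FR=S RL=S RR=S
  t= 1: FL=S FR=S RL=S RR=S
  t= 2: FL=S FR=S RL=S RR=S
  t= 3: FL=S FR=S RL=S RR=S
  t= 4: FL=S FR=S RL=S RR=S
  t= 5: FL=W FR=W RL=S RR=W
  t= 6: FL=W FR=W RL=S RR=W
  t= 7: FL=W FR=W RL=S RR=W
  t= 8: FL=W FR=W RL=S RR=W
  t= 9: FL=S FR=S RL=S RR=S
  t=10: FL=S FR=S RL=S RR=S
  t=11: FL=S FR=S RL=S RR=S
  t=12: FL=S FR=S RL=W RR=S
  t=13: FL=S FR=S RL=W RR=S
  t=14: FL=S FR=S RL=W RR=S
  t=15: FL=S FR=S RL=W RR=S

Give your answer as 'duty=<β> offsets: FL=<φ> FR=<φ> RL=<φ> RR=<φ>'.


duty β = stance ticks per leg = 12
FL: stance ticks = 12; W→S at t=9 → φ=7
FR: stance ticks = 12; W→S at t=9 → φ=7
RL: stance ticks = 12; W→S at t=0 → φ=0
RR: stance ticks = 12; W→S at t=9 → φ=7

duty=12 offsets: FL=7 FR=7 RL=0 RR=7


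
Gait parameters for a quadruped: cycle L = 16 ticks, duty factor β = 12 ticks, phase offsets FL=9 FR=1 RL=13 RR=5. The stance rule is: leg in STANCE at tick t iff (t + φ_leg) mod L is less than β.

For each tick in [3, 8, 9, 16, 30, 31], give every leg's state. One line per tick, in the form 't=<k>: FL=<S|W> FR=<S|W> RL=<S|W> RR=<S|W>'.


t=3: phase=(12,4,0,8) vs β=12 → FL=W FR=S RL=S RR=S
t=8: phase=(1,9,5,13) vs β=12 → FL=S FR=S RL=S RR=W
t=9: phase=(2,10,6,14) vs β=12 → FL=S FR=S RL=S RR=W
t=16: phase=(9,1,13,5) vs β=12 → FL=S FR=S RL=W RR=S
t=30: phase=(7,15,11,3) vs β=12 → FL=S FR=W RL=S RR=S
t=31: phase=(8,0,12,4) vs β=12 → FL=S FR=S RL=W RR=S

t=3: FL=W FR=S RL=S RR=S
t=8: FL=S FR=S RL=S RR=W
t=9: FL=S FR=S RL=S RR=W
t=16: FL=S FR=S RL=W RR=S
t=30: FL=S FR=W RL=S RR=S
t=31: FL=S FR=S RL=W RR=S


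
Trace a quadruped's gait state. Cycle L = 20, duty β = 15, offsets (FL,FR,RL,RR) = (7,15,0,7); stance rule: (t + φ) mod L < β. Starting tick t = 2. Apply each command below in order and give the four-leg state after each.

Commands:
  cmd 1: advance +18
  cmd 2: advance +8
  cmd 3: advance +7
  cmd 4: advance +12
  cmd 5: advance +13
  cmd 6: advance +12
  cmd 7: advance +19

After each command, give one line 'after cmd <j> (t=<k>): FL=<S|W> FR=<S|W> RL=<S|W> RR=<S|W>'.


after cmd 1 (t=20): FL=S FR=W RL=S RR=S
after cmd 2 (t=28): FL=W FR=S RL=S RR=W
after cmd 3 (t=35): FL=S FR=S RL=W RR=S
after cmd 4 (t=47): FL=S FR=S RL=S RR=S
after cmd 5 (t=60): FL=S FR=W RL=S RR=S
after cmd 6 (t=72): FL=W FR=S RL=S RR=W
after cmd 7 (t=91): FL=W FR=S RL=S RR=W

start t=2: FL=S FR=W RL=S RR=S
cmd 1: advance +18 → t=20, phase=(7,15,0,7) → FL=S FR=W RL=S RR=S
cmd 2: advance +8 → t=28, phase=(15,3,8,15) → FL=W FR=S RL=S RR=W
cmd 3: advance +7 → t=35, phase=(2,10,15,2) → FL=S FR=S RL=W RR=S
cmd 4: advance +12 → t=47, phase=(14,2,7,14) → FL=S FR=S RL=S RR=S
cmd 5: advance +13 → t=60, phase=(7,15,0,7) → FL=S FR=W RL=S RR=S
cmd 6: advance +12 → t=72, phase=(19,7,12,19) → FL=W FR=S RL=S RR=W
cmd 7: advance +19 → t=91, phase=(18,6,11,18) → FL=W FR=S RL=S RR=W


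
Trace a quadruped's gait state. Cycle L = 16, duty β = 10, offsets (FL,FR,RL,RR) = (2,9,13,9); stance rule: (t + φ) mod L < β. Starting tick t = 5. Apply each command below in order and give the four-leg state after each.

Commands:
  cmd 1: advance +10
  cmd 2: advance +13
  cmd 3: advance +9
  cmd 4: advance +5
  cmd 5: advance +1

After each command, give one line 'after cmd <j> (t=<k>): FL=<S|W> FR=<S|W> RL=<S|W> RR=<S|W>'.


start t=5: FL=S FR=W RL=S RR=W
cmd 1: advance +10 → t=15, phase=(1,8,12,8) → FL=S FR=S RL=W RR=S
cmd 2: advance +13 → t=28, phase=(14,5,9,5) → FL=W FR=S RL=S RR=S
cmd 3: advance +9 → t=37, phase=(7,14,2,14) → FL=S FR=W RL=S RR=W
cmd 4: advance +5 → t=42, phase=(12,3,7,3) → FL=W FR=S RL=S RR=S
cmd 5: advance +1 → t=43, phase=(13,4,8,4) → FL=W FR=S RL=S RR=S

after cmd 1 (t=15): FL=S FR=S RL=W RR=S
after cmd 2 (t=28): FL=W FR=S RL=S RR=S
after cmd 3 (t=37): FL=S FR=W RL=S RR=W
after cmd 4 (t=42): FL=W FR=S RL=S RR=S
after cmd 5 (t=43): FL=W FR=S RL=S RR=S


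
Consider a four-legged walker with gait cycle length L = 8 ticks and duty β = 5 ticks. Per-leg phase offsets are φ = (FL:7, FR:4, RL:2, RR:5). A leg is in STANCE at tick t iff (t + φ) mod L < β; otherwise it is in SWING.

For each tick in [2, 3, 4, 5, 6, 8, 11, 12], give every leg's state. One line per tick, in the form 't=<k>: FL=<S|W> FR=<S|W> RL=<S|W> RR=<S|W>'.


t=2: FL=S FR=W RL=S RR=W
t=3: FL=S FR=W RL=W RR=S
t=4: FL=S FR=S RL=W RR=S
t=5: FL=S FR=S RL=W RR=S
t=6: FL=W FR=S RL=S RR=S
t=8: FL=W FR=S RL=S RR=W
t=11: FL=S FR=W RL=W RR=S
t=12: FL=S FR=S RL=W RR=S

t=2: phase=(1,6,4,7) vs β=5 → FL=S FR=W RL=S RR=W
t=3: phase=(2,7,5,0) vs β=5 → FL=S FR=W RL=W RR=S
t=4: phase=(3,0,6,1) vs β=5 → FL=S FR=S RL=W RR=S
t=5: phase=(4,1,7,2) vs β=5 → FL=S FR=S RL=W RR=S
t=6: phase=(5,2,0,3) vs β=5 → FL=W FR=S RL=S RR=S
t=8: phase=(7,4,2,5) vs β=5 → FL=W FR=S RL=S RR=W
t=11: phase=(2,7,5,0) vs β=5 → FL=S FR=W RL=W RR=S
t=12: phase=(3,0,6,1) vs β=5 → FL=S FR=S RL=W RR=S


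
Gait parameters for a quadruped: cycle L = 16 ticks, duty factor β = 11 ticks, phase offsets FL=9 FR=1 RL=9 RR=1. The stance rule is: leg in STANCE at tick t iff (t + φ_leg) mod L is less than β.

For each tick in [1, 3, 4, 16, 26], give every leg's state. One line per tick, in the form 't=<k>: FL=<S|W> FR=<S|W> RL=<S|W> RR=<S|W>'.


t=1: phase=(10,2,10,2) vs β=11 → FL=S FR=S RL=S RR=S
t=3: phase=(12,4,12,4) vs β=11 → FL=W FR=S RL=W RR=S
t=4: phase=(13,5,13,5) vs β=11 → FL=W FR=S RL=W RR=S
t=16: phase=(9,1,9,1) vs β=11 → FL=S FR=S RL=S RR=S
t=26: phase=(3,11,3,11) vs β=11 → FL=S FR=W RL=S RR=W

t=1: FL=S FR=S RL=S RR=S
t=3: FL=W FR=S RL=W RR=S
t=4: FL=W FR=S RL=W RR=S
t=16: FL=S FR=S RL=S RR=S
t=26: FL=S FR=W RL=S RR=W


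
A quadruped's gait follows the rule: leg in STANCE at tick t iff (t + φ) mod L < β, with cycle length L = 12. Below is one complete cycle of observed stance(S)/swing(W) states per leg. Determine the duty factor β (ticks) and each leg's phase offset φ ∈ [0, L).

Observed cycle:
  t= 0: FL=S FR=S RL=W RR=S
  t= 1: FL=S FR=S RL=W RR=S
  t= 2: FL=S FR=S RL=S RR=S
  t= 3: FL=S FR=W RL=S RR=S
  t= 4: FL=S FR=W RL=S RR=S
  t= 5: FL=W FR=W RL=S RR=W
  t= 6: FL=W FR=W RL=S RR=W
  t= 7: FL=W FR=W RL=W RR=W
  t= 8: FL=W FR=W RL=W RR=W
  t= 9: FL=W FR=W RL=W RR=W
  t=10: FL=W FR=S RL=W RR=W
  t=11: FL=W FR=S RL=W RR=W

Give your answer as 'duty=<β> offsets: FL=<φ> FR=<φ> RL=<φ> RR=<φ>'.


duty=5 offsets: FL=0 FR=2 RL=10 RR=0

duty β = stance ticks per leg = 5
FL: stance ticks = 5; W→S at t=0 → φ=0
FR: stance ticks = 5; W→S at t=10 → φ=2
RL: stance ticks = 5; W→S at t=2 → φ=10
RR: stance ticks = 5; W→S at t=0 → φ=0


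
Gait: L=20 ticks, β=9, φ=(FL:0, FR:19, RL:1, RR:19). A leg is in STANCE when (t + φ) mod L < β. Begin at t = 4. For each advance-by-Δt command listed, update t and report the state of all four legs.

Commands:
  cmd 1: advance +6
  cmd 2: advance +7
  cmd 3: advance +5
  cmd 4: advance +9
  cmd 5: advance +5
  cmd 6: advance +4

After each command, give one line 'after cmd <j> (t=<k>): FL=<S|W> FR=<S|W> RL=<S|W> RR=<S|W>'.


after cmd 1 (t=10): FL=W FR=W RL=W RR=W
after cmd 2 (t=17): FL=W FR=W RL=W RR=W
after cmd 3 (t=22): FL=S FR=S RL=S RR=S
after cmd 4 (t=31): FL=W FR=W RL=W RR=W
after cmd 5 (t=36): FL=W FR=W RL=W RR=W
after cmd 6 (t=40): FL=S FR=W RL=S RR=W

start t=4: FL=S FR=S RL=S RR=S
cmd 1: advance +6 → t=10, phase=(10,9,11,9) → FL=W FR=W RL=W RR=W
cmd 2: advance +7 → t=17, phase=(17,16,18,16) → FL=W FR=W RL=W RR=W
cmd 3: advance +5 → t=22, phase=(2,1,3,1) → FL=S FR=S RL=S RR=S
cmd 4: advance +9 → t=31, phase=(11,10,12,10) → FL=W FR=W RL=W RR=W
cmd 5: advance +5 → t=36, phase=(16,15,17,15) → FL=W FR=W RL=W RR=W
cmd 6: advance +4 → t=40, phase=(0,19,1,19) → FL=S FR=W RL=S RR=W


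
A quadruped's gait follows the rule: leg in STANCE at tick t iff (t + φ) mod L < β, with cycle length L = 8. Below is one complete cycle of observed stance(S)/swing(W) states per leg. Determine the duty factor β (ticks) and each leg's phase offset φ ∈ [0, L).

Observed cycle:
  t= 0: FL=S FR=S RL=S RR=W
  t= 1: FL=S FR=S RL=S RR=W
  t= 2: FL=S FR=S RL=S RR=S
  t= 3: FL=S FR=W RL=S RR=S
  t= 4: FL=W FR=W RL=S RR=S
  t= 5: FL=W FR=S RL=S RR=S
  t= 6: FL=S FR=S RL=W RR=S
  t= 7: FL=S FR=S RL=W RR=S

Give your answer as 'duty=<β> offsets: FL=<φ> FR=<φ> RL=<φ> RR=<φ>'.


duty=6 offsets: FL=2 FR=3 RL=0 RR=6

duty β = stance ticks per leg = 6
FL: stance ticks = 6; W→S at t=6 → φ=2
FR: stance ticks = 6; W→S at t=5 → φ=3
RL: stance ticks = 6; W→S at t=0 → φ=0
RR: stance ticks = 6; W→S at t=2 → φ=6


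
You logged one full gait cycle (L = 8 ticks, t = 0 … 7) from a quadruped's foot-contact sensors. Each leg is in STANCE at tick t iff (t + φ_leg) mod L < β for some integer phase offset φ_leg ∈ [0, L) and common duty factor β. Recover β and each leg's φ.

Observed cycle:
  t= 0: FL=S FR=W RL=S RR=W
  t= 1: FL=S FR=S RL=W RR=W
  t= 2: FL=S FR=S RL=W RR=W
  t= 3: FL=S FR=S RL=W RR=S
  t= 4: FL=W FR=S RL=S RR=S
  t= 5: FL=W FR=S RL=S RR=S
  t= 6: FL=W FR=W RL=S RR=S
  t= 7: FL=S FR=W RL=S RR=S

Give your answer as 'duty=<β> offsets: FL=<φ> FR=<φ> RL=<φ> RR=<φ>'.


duty β = stance ticks per leg = 5
FL: stance ticks = 5; W→S at t=7 → φ=1
FR: stance ticks = 5; W→S at t=1 → φ=7
RL: stance ticks = 5; W→S at t=4 → φ=4
RR: stance ticks = 5; W→S at t=3 → φ=5

duty=5 offsets: FL=1 FR=7 RL=4 RR=5


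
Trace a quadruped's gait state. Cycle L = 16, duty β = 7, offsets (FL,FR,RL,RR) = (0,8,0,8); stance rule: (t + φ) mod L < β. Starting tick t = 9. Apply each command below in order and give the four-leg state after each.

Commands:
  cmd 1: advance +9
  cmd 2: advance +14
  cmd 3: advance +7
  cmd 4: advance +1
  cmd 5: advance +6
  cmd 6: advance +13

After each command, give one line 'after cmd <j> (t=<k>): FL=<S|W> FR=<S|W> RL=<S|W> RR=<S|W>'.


after cmd 1 (t=18): FL=S FR=W RL=S RR=W
after cmd 2 (t=32): FL=S FR=W RL=S RR=W
after cmd 3 (t=39): FL=W FR=W RL=W RR=W
after cmd 4 (t=40): FL=W FR=S RL=W RR=S
after cmd 5 (t=46): FL=W FR=S RL=W RR=S
after cmd 6 (t=59): FL=W FR=S RL=W RR=S

start t=9: FL=W FR=S RL=W RR=S
cmd 1: advance +9 → t=18, phase=(2,10,2,10) → FL=S FR=W RL=S RR=W
cmd 2: advance +14 → t=32, phase=(0,8,0,8) → FL=S FR=W RL=S RR=W
cmd 3: advance +7 → t=39, phase=(7,15,7,15) → FL=W FR=W RL=W RR=W
cmd 4: advance +1 → t=40, phase=(8,0,8,0) → FL=W FR=S RL=W RR=S
cmd 5: advance +6 → t=46, phase=(14,6,14,6) → FL=W FR=S RL=W RR=S
cmd 6: advance +13 → t=59, phase=(11,3,11,3) → FL=W FR=S RL=W RR=S


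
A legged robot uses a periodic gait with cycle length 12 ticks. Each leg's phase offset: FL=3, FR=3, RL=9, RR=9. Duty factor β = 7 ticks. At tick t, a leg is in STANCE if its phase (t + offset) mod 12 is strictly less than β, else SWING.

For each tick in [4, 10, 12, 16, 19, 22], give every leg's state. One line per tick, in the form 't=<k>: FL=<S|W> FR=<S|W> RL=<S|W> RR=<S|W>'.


t=4: FL=W FR=W RL=S RR=S
t=10: FL=S FR=S RL=W RR=W
t=12: FL=S FR=S RL=W RR=W
t=16: FL=W FR=W RL=S RR=S
t=19: FL=W FR=W RL=S RR=S
t=22: FL=S FR=S RL=W RR=W

t=4: phase=(7,7,1,1) vs β=7 → FL=W FR=W RL=S RR=S
t=10: phase=(1,1,7,7) vs β=7 → FL=S FR=S RL=W RR=W
t=12: phase=(3,3,9,9) vs β=7 → FL=S FR=S RL=W RR=W
t=16: phase=(7,7,1,1) vs β=7 → FL=W FR=W RL=S RR=S
t=19: phase=(10,10,4,4) vs β=7 → FL=W FR=W RL=S RR=S
t=22: phase=(1,1,7,7) vs β=7 → FL=S FR=S RL=W RR=W


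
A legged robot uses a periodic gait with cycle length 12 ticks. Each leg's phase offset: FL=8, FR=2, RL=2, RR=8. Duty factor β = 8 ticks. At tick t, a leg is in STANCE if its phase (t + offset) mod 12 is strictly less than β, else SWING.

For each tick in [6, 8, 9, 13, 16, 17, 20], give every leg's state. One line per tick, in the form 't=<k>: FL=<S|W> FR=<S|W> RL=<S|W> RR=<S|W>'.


t=6: FL=S FR=W RL=W RR=S
t=8: FL=S FR=W RL=W RR=S
t=9: FL=S FR=W RL=W RR=S
t=13: FL=W FR=S RL=S RR=W
t=16: FL=S FR=S RL=S RR=S
t=17: FL=S FR=S RL=S RR=S
t=20: FL=S FR=W RL=W RR=S

t=6: phase=(2,8,8,2) vs β=8 → FL=S FR=W RL=W RR=S
t=8: phase=(4,10,10,4) vs β=8 → FL=S FR=W RL=W RR=S
t=9: phase=(5,11,11,5) vs β=8 → FL=S FR=W RL=W RR=S
t=13: phase=(9,3,3,9) vs β=8 → FL=W FR=S RL=S RR=W
t=16: phase=(0,6,6,0) vs β=8 → FL=S FR=S RL=S RR=S
t=17: phase=(1,7,7,1) vs β=8 → FL=S FR=S RL=S RR=S
t=20: phase=(4,10,10,4) vs β=8 → FL=S FR=W RL=W RR=S


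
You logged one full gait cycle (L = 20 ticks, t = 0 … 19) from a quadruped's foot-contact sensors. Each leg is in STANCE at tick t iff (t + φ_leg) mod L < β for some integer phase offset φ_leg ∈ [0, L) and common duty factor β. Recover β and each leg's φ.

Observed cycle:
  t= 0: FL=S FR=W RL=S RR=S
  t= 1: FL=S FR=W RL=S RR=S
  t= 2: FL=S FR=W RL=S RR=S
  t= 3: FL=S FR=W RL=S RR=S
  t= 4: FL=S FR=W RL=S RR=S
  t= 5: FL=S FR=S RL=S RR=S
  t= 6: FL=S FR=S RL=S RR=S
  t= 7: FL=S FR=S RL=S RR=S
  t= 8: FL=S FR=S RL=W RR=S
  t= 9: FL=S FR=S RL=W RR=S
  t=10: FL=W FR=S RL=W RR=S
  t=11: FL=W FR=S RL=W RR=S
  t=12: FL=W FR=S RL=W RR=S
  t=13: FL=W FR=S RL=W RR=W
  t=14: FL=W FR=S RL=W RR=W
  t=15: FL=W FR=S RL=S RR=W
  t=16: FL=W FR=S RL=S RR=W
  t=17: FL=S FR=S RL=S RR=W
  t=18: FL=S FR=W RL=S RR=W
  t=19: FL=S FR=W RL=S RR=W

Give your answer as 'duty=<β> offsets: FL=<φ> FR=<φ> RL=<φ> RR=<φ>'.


duty β = stance ticks per leg = 13
FL: stance ticks = 13; W→S at t=17 → φ=3
FR: stance ticks = 13; W→S at t=5 → φ=15
RL: stance ticks = 13; W→S at t=15 → φ=5
RR: stance ticks = 13; W→S at t=0 → φ=0

duty=13 offsets: FL=3 FR=15 RL=5 RR=0


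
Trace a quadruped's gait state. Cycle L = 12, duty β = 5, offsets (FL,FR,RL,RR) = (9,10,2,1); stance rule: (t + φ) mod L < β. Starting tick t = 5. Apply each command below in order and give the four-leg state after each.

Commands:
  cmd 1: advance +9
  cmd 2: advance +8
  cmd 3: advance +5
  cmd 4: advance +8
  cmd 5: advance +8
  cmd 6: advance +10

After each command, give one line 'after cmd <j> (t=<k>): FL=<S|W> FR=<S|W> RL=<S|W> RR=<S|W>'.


after cmd 1 (t=14): FL=W FR=S RL=S RR=S
after cmd 2 (t=22): FL=W FR=W RL=S RR=W
after cmd 3 (t=27): FL=S FR=S RL=W RR=S
after cmd 4 (t=35): FL=W FR=W RL=S RR=S
after cmd 5 (t=43): FL=S FR=W RL=W RR=W
after cmd 6 (t=53): FL=S FR=S RL=W RR=W

start t=5: FL=S FR=S RL=W RR=W
cmd 1: advance +9 → t=14, phase=(11,0,4,3) → FL=W FR=S RL=S RR=S
cmd 2: advance +8 → t=22, phase=(7,8,0,11) → FL=W FR=W RL=S RR=W
cmd 3: advance +5 → t=27, phase=(0,1,5,4) → FL=S FR=S RL=W RR=S
cmd 4: advance +8 → t=35, phase=(8,9,1,0) → FL=W FR=W RL=S RR=S
cmd 5: advance +8 → t=43, phase=(4,5,9,8) → FL=S FR=W RL=W RR=W
cmd 6: advance +10 → t=53, phase=(2,3,7,6) → FL=S FR=S RL=W RR=W


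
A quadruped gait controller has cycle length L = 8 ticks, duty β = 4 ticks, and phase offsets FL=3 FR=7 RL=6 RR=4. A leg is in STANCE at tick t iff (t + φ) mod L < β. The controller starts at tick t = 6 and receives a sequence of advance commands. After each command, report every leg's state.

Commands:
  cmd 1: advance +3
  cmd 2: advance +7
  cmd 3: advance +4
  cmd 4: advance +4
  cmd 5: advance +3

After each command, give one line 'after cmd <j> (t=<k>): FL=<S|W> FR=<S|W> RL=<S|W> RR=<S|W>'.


start t=6: FL=S FR=W RL=W RR=S
cmd 1: advance +3 → t=9, phase=(4,0,7,5) → FL=W FR=S RL=W RR=W
cmd 2: advance +7 → t=16, phase=(3,7,6,4) → FL=S FR=W RL=W RR=W
cmd 3: advance +4 → t=20, phase=(7,3,2,0) → FL=W FR=S RL=S RR=S
cmd 4: advance +4 → t=24, phase=(3,7,6,4) → FL=S FR=W RL=W RR=W
cmd 5: advance +3 → t=27, phase=(6,2,1,7) → FL=W FR=S RL=S RR=W

after cmd 1 (t=9): FL=W FR=S RL=W RR=W
after cmd 2 (t=16): FL=S FR=W RL=W RR=W
after cmd 3 (t=20): FL=W FR=S RL=S RR=S
after cmd 4 (t=24): FL=S FR=W RL=W RR=W
after cmd 5 (t=27): FL=W FR=S RL=S RR=W


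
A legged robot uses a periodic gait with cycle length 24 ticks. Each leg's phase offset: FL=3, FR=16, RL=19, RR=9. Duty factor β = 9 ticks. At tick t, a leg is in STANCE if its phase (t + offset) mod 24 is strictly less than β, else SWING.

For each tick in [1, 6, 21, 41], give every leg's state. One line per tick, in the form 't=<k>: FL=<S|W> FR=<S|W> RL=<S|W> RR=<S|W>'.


t=1: phase=(4,17,20,10) vs β=9 → FL=S FR=W RL=W RR=W
t=6: phase=(9,22,1,15) vs β=9 → FL=W FR=W RL=S RR=W
t=21: phase=(0,13,16,6) vs β=9 → FL=S FR=W RL=W RR=S
t=41: phase=(20,9,12,2) vs β=9 → FL=W FR=W RL=W RR=S

t=1: FL=S FR=W RL=W RR=W
t=6: FL=W FR=W RL=S RR=W
t=21: FL=S FR=W RL=W RR=S
t=41: FL=W FR=W RL=W RR=S
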